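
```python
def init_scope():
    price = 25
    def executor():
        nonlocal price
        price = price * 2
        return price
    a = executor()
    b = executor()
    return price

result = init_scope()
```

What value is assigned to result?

Step 1: price starts at 25.
Step 2: First executor(): price = 25 * 2 = 50.
Step 3: Second executor(): price = 50 * 2 = 100.
Step 4: result = 100

The answer is 100.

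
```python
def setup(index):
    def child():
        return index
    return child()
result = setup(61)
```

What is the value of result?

Step 1: setup(61) binds parameter index = 61.
Step 2: child() looks up index in enclosing scope and finds the parameter index = 61.
Step 3: result = 61

The answer is 61.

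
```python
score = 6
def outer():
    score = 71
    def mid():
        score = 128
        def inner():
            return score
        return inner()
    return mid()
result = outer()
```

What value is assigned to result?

Step 1: Three levels of shadowing: global 6, outer 71, mid 128.
Step 2: inner() finds score = 128 in enclosing mid() scope.
Step 3: result = 128

The answer is 128.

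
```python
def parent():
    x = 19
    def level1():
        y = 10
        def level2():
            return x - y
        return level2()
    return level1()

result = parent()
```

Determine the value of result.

Step 1: x = 19 in parent. y = 10 in level1.
Step 2: level2() reads x = 19 and y = 10 from enclosing scopes.
Step 3: result = 19 - 10 = 9

The answer is 9.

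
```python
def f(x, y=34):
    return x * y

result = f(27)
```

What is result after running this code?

Step 1: f(27) uses default y = 34.
Step 2: Returns 27 * 34 = 918.
Step 3: result = 918

The answer is 918.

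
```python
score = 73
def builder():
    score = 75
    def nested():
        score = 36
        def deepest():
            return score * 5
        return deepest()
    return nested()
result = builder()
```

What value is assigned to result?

Step 1: deepest() looks up score through LEGB: not local, finds score = 36 in enclosing nested().
Step 2: Returns 36 * 5 = 180.
Step 3: result = 180

The answer is 180.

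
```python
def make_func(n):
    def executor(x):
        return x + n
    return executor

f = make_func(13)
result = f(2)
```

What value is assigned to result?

Step 1: make_func(13) creates a closure that captures n = 13.
Step 2: f(2) calls the closure with x = 2, returning 2 + 13 = 15.
Step 3: result = 15

The answer is 15.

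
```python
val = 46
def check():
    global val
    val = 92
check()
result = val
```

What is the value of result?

Step 1: val = 46 globally.
Step 2: check() declares global val and sets it to 92.
Step 3: After check(), global val = 92. result = 92

The answer is 92.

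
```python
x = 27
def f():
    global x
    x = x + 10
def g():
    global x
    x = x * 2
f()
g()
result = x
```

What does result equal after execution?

Step 1: x = 27.
Step 2: f() adds 10: x = 27 + 10 = 37.
Step 3: g() doubles: x = 37 * 2 = 74.
Step 4: result = 74

The answer is 74.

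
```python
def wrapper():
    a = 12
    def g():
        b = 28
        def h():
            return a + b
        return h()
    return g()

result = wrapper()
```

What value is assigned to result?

Step 1: wrapper() defines a = 12. g() defines b = 28.
Step 2: h() accesses both from enclosing scopes: a = 12, b = 28.
Step 3: result = 12 + 28 = 40

The answer is 40.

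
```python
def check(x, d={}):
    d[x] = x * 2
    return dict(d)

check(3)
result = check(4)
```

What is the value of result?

Step 1: Mutable default dict is shared across calls.
Step 2: First call adds 3: 6. Second call adds 4: 8.
Step 3: result = {3: 6, 4: 8}

The answer is {3: 6, 4: 8}.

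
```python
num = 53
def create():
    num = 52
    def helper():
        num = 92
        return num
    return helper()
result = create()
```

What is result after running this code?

Step 1: Three scopes define num: global (53), create (52), helper (92).
Step 2: helper() has its own local num = 92, which shadows both enclosing and global.
Step 3: result = 92 (local wins in LEGB)

The answer is 92.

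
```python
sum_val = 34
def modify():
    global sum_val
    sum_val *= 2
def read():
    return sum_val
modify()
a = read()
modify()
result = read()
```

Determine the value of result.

Step 1: sum_val = 34.
Step 2: First modify(): sum_val = 34 * 2 = 68.
Step 3: Second modify(): sum_val = 68 * 2 = 136.
Step 4: read() returns 136

The answer is 136.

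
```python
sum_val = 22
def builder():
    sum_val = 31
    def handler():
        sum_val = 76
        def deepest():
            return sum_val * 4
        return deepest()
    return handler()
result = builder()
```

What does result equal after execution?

Step 1: deepest() looks up sum_val through LEGB: not local, finds sum_val = 76 in enclosing handler().
Step 2: Returns 76 * 4 = 304.
Step 3: result = 304

The answer is 304.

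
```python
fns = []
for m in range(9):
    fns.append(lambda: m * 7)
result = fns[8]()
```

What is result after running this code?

Step 1: All lambdas reference the same variable m (late binding).
Step 2: After the loop, m = 8. Every lambda returns m * 7.
Step 3: fns[8]() = 8 * 7 = 56

The answer is 56.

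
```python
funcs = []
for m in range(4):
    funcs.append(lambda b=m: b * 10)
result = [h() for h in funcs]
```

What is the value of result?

Step 1: Default arg b=m captures m at each iteration.
Step 2: funcs[k] has b defaulting to k, returns k * 10.
Step 3: result = [0, 10, 20, 30]

The answer is [0, 10, 20, 30].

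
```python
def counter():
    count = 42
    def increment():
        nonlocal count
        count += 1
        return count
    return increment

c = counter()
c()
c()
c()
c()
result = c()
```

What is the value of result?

Step 1: counter() creates closure with count = 42.
Step 2: Each c() call increments count via nonlocal. After 5 calls: 42 + 5 = 47.
Step 3: result = 47

The answer is 47.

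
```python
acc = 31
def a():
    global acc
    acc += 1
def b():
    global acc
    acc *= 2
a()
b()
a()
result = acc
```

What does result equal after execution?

Step 1: acc = 31.
Step 2: a(): acc = 31 + 1 = 32.
Step 3: b(): acc = 32 * 2 = 64.
Step 4: a(): acc = 64 + 1 = 65

The answer is 65.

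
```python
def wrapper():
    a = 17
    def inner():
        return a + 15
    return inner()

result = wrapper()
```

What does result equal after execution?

Step 1: wrapper() defines a = 17.
Step 2: inner() reads a = 17 from enclosing scope, returns 17 + 15 = 32.
Step 3: result = 32

The answer is 32.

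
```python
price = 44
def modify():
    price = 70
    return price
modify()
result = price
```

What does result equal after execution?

Step 1: price = 44 globally.
Step 2: modify() creates a LOCAL price = 70 (no global keyword!).
Step 3: The global price is unchanged. result = 44

The answer is 44.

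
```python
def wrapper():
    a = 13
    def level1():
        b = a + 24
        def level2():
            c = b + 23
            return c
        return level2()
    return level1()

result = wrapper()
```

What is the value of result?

Step 1: a = 13. b = a + 24 = 37.
Step 2: c = b + 23 = 37 + 23 = 60.
Step 3: result = 60

The answer is 60.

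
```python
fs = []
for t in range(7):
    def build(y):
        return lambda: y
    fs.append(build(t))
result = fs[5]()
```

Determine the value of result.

Step 1: build(t) creates a new scope capturing y = t at call time.
Step 2: fs[5] = build(5), so its lambda captures y = 5.
Step 3: result = 5 (closure factory fixes late binding)

The answer is 5.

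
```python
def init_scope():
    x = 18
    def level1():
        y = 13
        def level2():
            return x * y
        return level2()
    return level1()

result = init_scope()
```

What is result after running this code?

Step 1: x = 18 in init_scope. y = 13 in level1.
Step 2: level2() reads x = 18 and y = 13 from enclosing scopes.
Step 3: result = 18 * 13 = 234

The answer is 234.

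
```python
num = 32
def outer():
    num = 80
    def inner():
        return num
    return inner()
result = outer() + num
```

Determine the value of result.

Step 1: Global num = 32. outer() shadows with num = 80.
Step 2: inner() returns enclosing num = 80. outer() = 80.
Step 3: result = 80 + global num (32) = 112

The answer is 112.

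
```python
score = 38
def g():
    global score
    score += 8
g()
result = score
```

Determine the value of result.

Step 1: score = 38 globally.
Step 2: g() modifies global score: score += 8 = 46.
Step 3: result = 46

The answer is 46.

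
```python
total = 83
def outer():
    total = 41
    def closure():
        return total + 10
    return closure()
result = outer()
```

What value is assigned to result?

Step 1: outer() shadows global total with total = 41.
Step 2: closure() finds total = 41 in enclosing scope, computes 41 + 10 = 51.
Step 3: result = 51

The answer is 51.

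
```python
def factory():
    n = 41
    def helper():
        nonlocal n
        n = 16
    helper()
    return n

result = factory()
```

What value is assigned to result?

Step 1: factory() sets n = 41.
Step 2: helper() uses nonlocal to reassign n = 16.
Step 3: result = 16

The answer is 16.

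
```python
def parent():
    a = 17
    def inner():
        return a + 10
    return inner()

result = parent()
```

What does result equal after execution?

Step 1: parent() defines a = 17.
Step 2: inner() reads a = 17 from enclosing scope, returns 17 + 10 = 27.
Step 3: result = 27

The answer is 27.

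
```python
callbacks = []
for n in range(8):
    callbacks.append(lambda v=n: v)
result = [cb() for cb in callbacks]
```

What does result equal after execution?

Step 1: Default arg v=n captures n at each iteration.
Step 2: Each lambda has its own default: 0, 1, ..., 7.
Step 3: result = [0, 1, 2, 3, 4, 5, 6, 7]

The answer is [0, 1, 2, 3, 4, 5, 6, 7].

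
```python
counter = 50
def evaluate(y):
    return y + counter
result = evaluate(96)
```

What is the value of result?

Step 1: counter = 50 is defined globally.
Step 2: evaluate(96) uses parameter y = 96 and looks up counter from global scope = 50.
Step 3: result = 96 + 50 = 146

The answer is 146.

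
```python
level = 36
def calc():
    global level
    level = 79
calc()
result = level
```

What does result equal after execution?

Step 1: level = 36 globally.
Step 2: calc() declares global level and sets it to 79.
Step 3: After calc(), global level = 79. result = 79

The answer is 79.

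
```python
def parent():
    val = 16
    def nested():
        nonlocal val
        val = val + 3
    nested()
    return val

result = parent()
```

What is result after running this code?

Step 1: parent() sets val = 16.
Step 2: nested() uses nonlocal to modify val in parent's scope: val = 16 + 3 = 19.
Step 3: parent() returns the modified val = 19

The answer is 19.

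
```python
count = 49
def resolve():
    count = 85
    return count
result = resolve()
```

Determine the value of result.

Step 1: Global count = 49.
Step 2: resolve() creates local count = 85, shadowing the global.
Step 3: Returns local count = 85. result = 85

The answer is 85.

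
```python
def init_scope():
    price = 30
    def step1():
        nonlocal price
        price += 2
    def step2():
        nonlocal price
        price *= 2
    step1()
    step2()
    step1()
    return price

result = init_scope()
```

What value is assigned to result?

Step 1: price = 30.
Step 2: step1(): price = 30 + 2 = 32.
Step 3: step2(): price = 32 * 2 = 64.
Step 4: step1(): price = 64 + 2 = 66. result = 66

The answer is 66.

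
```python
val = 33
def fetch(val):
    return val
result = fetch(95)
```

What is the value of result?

Step 1: Global val = 33.
Step 2: fetch(95) takes parameter val = 95, which shadows the global.
Step 3: result = 95

The answer is 95.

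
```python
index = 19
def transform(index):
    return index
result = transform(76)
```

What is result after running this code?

Step 1: Global index = 19.
Step 2: transform(76) takes parameter index = 76, which shadows the global.
Step 3: result = 76

The answer is 76.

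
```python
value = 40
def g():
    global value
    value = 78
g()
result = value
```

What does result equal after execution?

Step 1: value = 40 globally.
Step 2: g() declares global value and sets it to 78.
Step 3: After g(), global value = 78. result = 78

The answer is 78.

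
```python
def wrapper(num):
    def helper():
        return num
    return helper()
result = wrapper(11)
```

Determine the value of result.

Step 1: wrapper(11) binds parameter num = 11.
Step 2: helper() looks up num in enclosing scope and finds the parameter num = 11.
Step 3: result = 11

The answer is 11.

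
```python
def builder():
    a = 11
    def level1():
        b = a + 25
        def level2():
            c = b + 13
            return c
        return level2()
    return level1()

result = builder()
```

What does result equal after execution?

Step 1: a = 11. b = a + 25 = 36.
Step 2: c = b + 13 = 36 + 13 = 49.
Step 3: result = 49

The answer is 49.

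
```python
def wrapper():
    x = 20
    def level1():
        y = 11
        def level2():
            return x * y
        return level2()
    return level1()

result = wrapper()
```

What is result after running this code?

Step 1: x = 20 in wrapper. y = 11 in level1.
Step 2: level2() reads x = 20 and y = 11 from enclosing scopes.
Step 3: result = 20 * 11 = 220

The answer is 220.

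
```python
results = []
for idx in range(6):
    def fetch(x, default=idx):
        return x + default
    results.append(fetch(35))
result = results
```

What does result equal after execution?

Step 1: Default argument default=idx is evaluated at function definition time.
Step 2: Each iteration creates fetch with default = current idx value.
Step 3: fetch(35) returns 35 + default. results = [35, 36, 37, 38, 39, 40]

The answer is [35, 36, 37, 38, 39, 40].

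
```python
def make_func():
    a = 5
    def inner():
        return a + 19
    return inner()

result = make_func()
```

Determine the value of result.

Step 1: make_func() defines a = 5.
Step 2: inner() reads a = 5 from enclosing scope, returns 5 + 19 = 24.
Step 3: result = 24

The answer is 24.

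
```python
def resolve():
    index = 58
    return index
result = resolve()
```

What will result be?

Step 1: resolve() defines index = 58 in its local scope.
Step 2: return index finds the local variable index = 58.
Step 3: result = 58

The answer is 58.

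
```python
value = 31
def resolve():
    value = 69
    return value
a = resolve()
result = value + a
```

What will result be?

Step 1: Global value = 31. resolve() returns local value = 69.
Step 2: a = 69. Global value still = 31.
Step 3: result = 31 + 69 = 100

The answer is 100.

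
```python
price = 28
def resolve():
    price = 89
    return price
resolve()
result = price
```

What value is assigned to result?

Step 1: price = 28 globally.
Step 2: resolve() creates a LOCAL price = 89 (no global keyword!).
Step 3: The global price is unchanged. result = 28

The answer is 28.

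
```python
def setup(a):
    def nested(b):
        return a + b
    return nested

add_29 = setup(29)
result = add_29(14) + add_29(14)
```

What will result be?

Step 1: add_29 captures a = 29.
Step 2: add_29(14) = 29 + 14 = 43, called twice.
Step 3: result = 43 + 43 = 86

The answer is 86.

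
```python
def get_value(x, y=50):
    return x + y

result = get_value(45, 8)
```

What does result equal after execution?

Step 1: get_value(45, 8) overrides default y with 8.
Step 2: Returns 45 + 8 = 53.
Step 3: result = 53

The answer is 53.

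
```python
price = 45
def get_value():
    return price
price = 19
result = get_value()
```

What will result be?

Step 1: price is first set to 45, then reassigned to 19.
Step 2: get_value() is called after the reassignment, so it looks up the current global price = 19.
Step 3: result = 19

The answer is 19.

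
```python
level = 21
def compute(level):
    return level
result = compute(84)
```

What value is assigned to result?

Step 1: Global level = 21.
Step 2: compute(84) takes parameter level = 84, which shadows the global.
Step 3: result = 84

The answer is 84.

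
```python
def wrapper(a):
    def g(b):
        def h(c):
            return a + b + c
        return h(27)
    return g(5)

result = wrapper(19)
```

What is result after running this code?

Step 1: a = 19, b = 5, c = 27 across three nested scopes.
Step 2: h() accesses all three via LEGB rule.
Step 3: result = 19 + 5 + 27 = 51

The answer is 51.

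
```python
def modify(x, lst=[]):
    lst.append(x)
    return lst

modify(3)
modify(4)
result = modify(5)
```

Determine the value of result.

Step 1: Mutable default argument gotcha! The list [] is created once.
Step 2: Each call appends to the SAME list: [3], [3, 4], [3, 4, 5].
Step 3: result = [3, 4, 5]

The answer is [3, 4, 5].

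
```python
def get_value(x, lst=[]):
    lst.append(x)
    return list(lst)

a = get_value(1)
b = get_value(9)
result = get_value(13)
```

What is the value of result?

Step 1: Default list is shared. list() creates copies for return values.
Step 2: Internal list grows: [1] -> [1, 9] -> [1, 9, 13].
Step 3: result = [1, 9, 13]

The answer is [1, 9, 13].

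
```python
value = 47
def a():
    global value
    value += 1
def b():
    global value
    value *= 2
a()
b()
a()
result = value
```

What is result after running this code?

Step 1: value = 47.
Step 2: a(): value = 47 + 1 = 48.
Step 3: b(): value = 48 * 2 = 96.
Step 4: a(): value = 96 + 1 = 97

The answer is 97.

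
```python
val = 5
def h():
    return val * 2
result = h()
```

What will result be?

Step 1: val = 5 is defined globally.
Step 2: h() looks up val from global scope = 5, then computes 5 * 2 = 10.
Step 3: result = 10

The answer is 10.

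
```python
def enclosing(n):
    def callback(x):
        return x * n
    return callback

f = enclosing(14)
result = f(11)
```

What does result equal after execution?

Step 1: enclosing(14) creates a closure capturing n = 14.
Step 2: f(11) computes 11 * 14 = 154.
Step 3: result = 154

The answer is 154.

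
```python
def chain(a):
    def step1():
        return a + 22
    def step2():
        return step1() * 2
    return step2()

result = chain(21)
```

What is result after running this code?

Step 1: chain(21) captures a = 21.
Step 2: step2() calls step1() which returns 21 + 22 = 43.
Step 3: step2() returns 43 * 2 = 86

The answer is 86.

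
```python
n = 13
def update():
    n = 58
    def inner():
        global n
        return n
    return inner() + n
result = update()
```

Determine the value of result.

Step 1: Global n = 13. update() shadows with local n = 58.
Step 2: inner() uses global keyword, so inner() returns global n = 13.
Step 3: update() returns 13 + 58 = 71

The answer is 71.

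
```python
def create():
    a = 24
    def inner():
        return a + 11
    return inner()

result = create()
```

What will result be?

Step 1: create() defines a = 24.
Step 2: inner() reads a = 24 from enclosing scope, returns 24 + 11 = 35.
Step 3: result = 35

The answer is 35.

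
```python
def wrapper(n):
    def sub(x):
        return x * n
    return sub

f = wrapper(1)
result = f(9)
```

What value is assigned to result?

Step 1: wrapper(1) creates a closure capturing n = 1.
Step 2: f(9) computes 9 * 1 = 9.
Step 3: result = 9

The answer is 9.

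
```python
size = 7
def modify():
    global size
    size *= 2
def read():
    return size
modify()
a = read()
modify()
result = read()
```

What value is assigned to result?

Step 1: size = 7.
Step 2: First modify(): size = 7 * 2 = 14.
Step 3: Second modify(): size = 14 * 2 = 28.
Step 4: read() returns 28

The answer is 28.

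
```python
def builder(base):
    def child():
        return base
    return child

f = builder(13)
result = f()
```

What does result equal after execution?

Step 1: builder(13) creates closure capturing base = 13.
Step 2: f() returns the captured base = 13.
Step 3: result = 13

The answer is 13.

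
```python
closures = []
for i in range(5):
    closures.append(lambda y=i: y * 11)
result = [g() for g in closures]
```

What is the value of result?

Step 1: Default arg y=i captures i at each iteration.
Step 2: closures[k] has y defaulting to k, returns k * 11.
Step 3: result = [0, 11, 22, 33, 44]

The answer is [0, 11, 22, 33, 44].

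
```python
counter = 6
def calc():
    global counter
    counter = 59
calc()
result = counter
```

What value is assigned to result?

Step 1: counter = 6 globally.
Step 2: calc() declares global counter and sets it to 59.
Step 3: After calc(), global counter = 59. result = 59

The answer is 59.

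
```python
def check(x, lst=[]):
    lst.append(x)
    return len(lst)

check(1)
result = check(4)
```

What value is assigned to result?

Step 1: Mutable default list persists between calls.
Step 2: First call: lst = [1], len = 1. Second call: lst = [1, 4], len = 2.
Step 3: result = 2

The answer is 2.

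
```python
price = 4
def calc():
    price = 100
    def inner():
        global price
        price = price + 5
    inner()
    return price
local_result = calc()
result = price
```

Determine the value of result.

Step 1: Global price = 4. calc() creates local price = 100.
Step 2: inner() declares global price and adds 5: global price = 4 + 5 = 9.
Step 3: calc() returns its local price = 100 (unaffected by inner).
Step 4: result = global price = 9

The answer is 9.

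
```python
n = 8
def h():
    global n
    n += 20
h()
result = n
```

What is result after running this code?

Step 1: n = 8 globally.
Step 2: h() modifies global n: n += 20 = 28.
Step 3: result = 28

The answer is 28.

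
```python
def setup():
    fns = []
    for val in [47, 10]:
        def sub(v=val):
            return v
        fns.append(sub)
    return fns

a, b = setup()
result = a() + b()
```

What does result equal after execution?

Step 1: Default argument v=val captures val at each iteration.
Step 2: a() returns 47 (captured at first iteration), b() returns 10 (captured at second).
Step 3: result = 47 + 10 = 57

The answer is 57.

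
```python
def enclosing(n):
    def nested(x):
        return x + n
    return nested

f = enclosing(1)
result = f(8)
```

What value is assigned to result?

Step 1: enclosing(1) creates a closure that captures n = 1.
Step 2: f(8) calls the closure with x = 8, returning 8 + 1 = 9.
Step 3: result = 9

The answer is 9.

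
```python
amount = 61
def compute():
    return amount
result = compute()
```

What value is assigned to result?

Step 1: amount = 61 is defined in the global scope.
Step 2: compute() looks up amount. No local amount exists, so Python checks the global scope via LEGB rule and finds amount = 61.
Step 3: result = 61

The answer is 61.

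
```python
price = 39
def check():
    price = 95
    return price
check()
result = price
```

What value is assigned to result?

Step 1: price = 39 globally.
Step 2: check() creates a LOCAL price = 95 (no global keyword!).
Step 3: The global price is unchanged. result = 39

The answer is 39.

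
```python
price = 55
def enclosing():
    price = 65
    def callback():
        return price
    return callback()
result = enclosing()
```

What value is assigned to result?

Step 1: price = 55 globally, but enclosing() defines price = 65 locally.
Step 2: callback() looks up price. Not in local scope, so checks enclosing scope (enclosing) and finds price = 65.
Step 3: result = 65

The answer is 65.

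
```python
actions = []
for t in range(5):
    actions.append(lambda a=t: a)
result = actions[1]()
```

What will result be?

Step 1: Default argument a=t captures t's value at each iteration.
Step 2: actions[1] captured a = 1 when t was 1.
Step 3: result = 1

The answer is 1.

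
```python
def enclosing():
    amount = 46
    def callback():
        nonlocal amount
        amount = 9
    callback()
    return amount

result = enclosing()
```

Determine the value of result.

Step 1: enclosing() sets amount = 46.
Step 2: callback() uses nonlocal to reassign amount = 9.
Step 3: result = 9

The answer is 9.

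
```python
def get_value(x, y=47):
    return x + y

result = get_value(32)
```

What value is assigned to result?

Step 1: get_value(32) uses default y = 47.
Step 2: Returns 32 + 47 = 79.
Step 3: result = 79

The answer is 79.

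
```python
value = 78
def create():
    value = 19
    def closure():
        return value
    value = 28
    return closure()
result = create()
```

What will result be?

Step 1: create() sets value = 19, then later value = 28.
Step 2: closure() is called after value is reassigned to 28. Closures capture variables by reference, not by value.
Step 3: result = 28

The answer is 28.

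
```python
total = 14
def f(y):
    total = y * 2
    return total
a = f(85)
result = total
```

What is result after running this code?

Step 1: Global total = 14.
Step 2: f(85) creates local total = 85 * 2 = 170.
Step 3: Global total unchanged because no global keyword. result = 14

The answer is 14.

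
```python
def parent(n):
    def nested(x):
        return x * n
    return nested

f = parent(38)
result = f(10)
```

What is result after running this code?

Step 1: parent(38) creates a closure capturing n = 38.
Step 2: f(10) computes 10 * 38 = 380.
Step 3: result = 380

The answer is 380.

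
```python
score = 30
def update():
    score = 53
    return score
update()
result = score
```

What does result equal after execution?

Step 1: Global score = 30.
Step 2: update() creates local score = 53 (shadow, not modification).
Step 3: After update() returns, global score is unchanged. result = 30

The answer is 30.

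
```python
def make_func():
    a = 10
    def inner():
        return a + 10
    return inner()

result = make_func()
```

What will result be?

Step 1: make_func() defines a = 10.
Step 2: inner() reads a = 10 from enclosing scope, returns 10 + 10 = 20.
Step 3: result = 20

The answer is 20.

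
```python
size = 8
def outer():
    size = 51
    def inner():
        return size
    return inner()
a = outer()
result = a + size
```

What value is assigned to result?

Step 1: outer() has local size = 51. inner() reads from enclosing.
Step 2: outer() returns 51. Global size = 8 unchanged.
Step 3: result = 51 + 8 = 59

The answer is 59.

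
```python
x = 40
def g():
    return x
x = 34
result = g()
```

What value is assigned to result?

Step 1: x is first set to 40, then reassigned to 34.
Step 2: g() is called after the reassignment, so it looks up the current global x = 34.
Step 3: result = 34

The answer is 34.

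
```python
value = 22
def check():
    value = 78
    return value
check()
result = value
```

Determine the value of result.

Step 1: Global value = 22.
Step 2: check() creates local value = 78 (shadow, not modification).
Step 3: After check() returns, global value is unchanged. result = 22

The answer is 22.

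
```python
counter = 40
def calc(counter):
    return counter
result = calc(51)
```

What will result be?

Step 1: Global counter = 40.
Step 2: calc(51) takes parameter counter = 51, which shadows the global.
Step 3: result = 51

The answer is 51.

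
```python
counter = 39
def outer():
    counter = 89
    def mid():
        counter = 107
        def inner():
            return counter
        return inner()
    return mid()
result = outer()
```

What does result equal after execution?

Step 1: Three levels of shadowing: global 39, outer 89, mid 107.
Step 2: inner() finds counter = 107 in enclosing mid() scope.
Step 3: result = 107

The answer is 107.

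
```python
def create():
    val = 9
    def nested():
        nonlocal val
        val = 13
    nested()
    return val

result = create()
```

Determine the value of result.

Step 1: create() sets val = 9.
Step 2: nested() uses nonlocal to reassign val = 13.
Step 3: result = 13

The answer is 13.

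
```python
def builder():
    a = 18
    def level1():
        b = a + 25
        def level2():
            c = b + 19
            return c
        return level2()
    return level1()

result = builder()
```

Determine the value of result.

Step 1: a = 18. b = a + 25 = 43.
Step 2: c = b + 19 = 43 + 19 = 62.
Step 3: result = 62

The answer is 62.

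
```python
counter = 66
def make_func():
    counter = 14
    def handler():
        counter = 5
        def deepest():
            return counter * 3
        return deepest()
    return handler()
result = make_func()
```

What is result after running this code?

Step 1: deepest() looks up counter through LEGB: not local, finds counter = 5 in enclosing handler().
Step 2: Returns 5 * 3 = 15.
Step 3: result = 15

The answer is 15.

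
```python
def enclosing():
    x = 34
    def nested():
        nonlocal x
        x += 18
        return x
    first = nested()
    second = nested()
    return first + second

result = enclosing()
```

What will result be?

Step 1: x starts at 34.
Step 2: First call: x = 34 + 18 = 52, returns 52.
Step 3: Second call: x = 52 + 18 = 70, returns 70.
Step 4: result = 52 + 70 = 122

The answer is 122.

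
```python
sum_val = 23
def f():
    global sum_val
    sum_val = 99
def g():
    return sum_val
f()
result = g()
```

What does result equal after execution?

Step 1: sum_val = 23.
Step 2: f() sets global sum_val = 99.
Step 3: g() reads global sum_val = 99. result = 99

The answer is 99.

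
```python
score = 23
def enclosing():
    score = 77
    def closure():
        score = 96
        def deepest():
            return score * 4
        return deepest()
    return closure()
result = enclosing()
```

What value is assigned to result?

Step 1: deepest() looks up score through LEGB: not local, finds score = 96 in enclosing closure().
Step 2: Returns 96 * 4 = 384.
Step 3: result = 384

The answer is 384.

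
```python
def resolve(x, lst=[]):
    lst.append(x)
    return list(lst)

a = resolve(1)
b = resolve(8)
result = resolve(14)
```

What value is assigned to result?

Step 1: Default list is shared. list() creates copies for return values.
Step 2: Internal list grows: [1] -> [1, 8] -> [1, 8, 14].
Step 3: result = [1, 8, 14]

The answer is [1, 8, 14].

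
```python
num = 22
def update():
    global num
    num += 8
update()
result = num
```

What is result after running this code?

Step 1: num = 22 globally.
Step 2: update() modifies global num: num += 8 = 30.
Step 3: result = 30

The answer is 30.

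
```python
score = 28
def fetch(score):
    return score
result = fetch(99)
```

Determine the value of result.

Step 1: Global score = 28.
Step 2: fetch(99) takes parameter score = 99, which shadows the global.
Step 3: result = 99

The answer is 99.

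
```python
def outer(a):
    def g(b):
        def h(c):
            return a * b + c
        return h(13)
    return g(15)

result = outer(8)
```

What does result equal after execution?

Step 1: a = 8, b = 15, c = 13.
Step 2: h() computes a * b + c = 8 * 15 + 13 = 133.
Step 3: result = 133

The answer is 133.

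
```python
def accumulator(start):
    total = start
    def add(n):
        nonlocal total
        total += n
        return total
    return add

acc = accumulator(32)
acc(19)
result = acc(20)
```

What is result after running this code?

Step 1: accumulator(32) creates closure with total = 32.
Step 2: First acc(19): total = 32 + 19 = 51.
Step 3: Second acc(20): total = 51 + 20 = 71. result = 71

The answer is 71.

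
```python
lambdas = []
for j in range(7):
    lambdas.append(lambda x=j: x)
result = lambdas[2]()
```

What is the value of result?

Step 1: Default argument x=j captures j's value at each iteration.
Step 2: lambdas[2] captured x = 2 when j was 2.
Step 3: result = 2

The answer is 2.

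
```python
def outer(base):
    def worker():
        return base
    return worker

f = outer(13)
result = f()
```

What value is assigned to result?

Step 1: outer(13) creates closure capturing base = 13.
Step 2: f() returns the captured base = 13.
Step 3: result = 13

The answer is 13.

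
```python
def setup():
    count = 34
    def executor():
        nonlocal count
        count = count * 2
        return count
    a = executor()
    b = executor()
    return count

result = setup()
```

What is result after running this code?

Step 1: count starts at 34.
Step 2: First executor(): count = 34 * 2 = 68.
Step 3: Second executor(): count = 68 * 2 = 136.
Step 4: result = 136

The answer is 136.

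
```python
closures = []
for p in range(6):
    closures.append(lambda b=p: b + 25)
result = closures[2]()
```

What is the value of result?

Step 1: Default argument b=p captures p's value at definition time.
Step 2: closures[2] was defined when p = 2, so b defaults to 2.
Step 3: result = 2 + 25 = 27 (default arg fixes the late binding issue)

The answer is 27.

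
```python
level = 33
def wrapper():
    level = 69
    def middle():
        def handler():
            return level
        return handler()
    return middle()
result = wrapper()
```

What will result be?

Step 1: wrapper() defines level = 69. middle() and handler() have no local level.
Step 2: handler() checks local (none), enclosing middle() (none), enclosing wrapper() and finds level = 69.
Step 3: result = 69

The answer is 69.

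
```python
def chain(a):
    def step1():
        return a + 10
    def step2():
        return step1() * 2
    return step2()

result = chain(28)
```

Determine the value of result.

Step 1: chain(28) captures a = 28.
Step 2: step2() calls step1() which returns 28 + 10 = 38.
Step 3: step2() returns 38 * 2 = 76

The answer is 76.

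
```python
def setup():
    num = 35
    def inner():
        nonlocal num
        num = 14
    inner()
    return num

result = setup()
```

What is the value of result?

Step 1: setup() sets num = 35.
Step 2: inner() uses nonlocal to reassign num = 14.
Step 3: result = 14

The answer is 14.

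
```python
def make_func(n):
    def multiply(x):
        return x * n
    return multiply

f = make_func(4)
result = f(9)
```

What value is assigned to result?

Step 1: make_func(4) returns multiply closure with n = 4.
Step 2: f(9) computes 9 * 4 = 36.
Step 3: result = 36

The answer is 36.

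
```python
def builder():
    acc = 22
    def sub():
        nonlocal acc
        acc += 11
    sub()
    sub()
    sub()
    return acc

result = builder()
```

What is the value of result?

Step 1: acc starts at 22.
Step 2: sub() is called 3 times, each adding 11.
Step 3: acc = 22 + 11 * 3 = 55

The answer is 55.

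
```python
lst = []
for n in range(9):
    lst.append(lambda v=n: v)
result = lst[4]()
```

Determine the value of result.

Step 1: Default argument v=n captures n's value at each iteration.
Step 2: lst[4] captured v = 4 when n was 4.
Step 3: result = 4

The answer is 4.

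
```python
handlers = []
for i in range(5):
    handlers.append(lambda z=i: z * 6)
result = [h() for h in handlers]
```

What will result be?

Step 1: Default arg z=i captures i at each iteration.
Step 2: handlers[k] has z defaulting to k, returns k * 6.
Step 3: result = [0, 6, 12, 18, 24]

The answer is [0, 6, 12, 18, 24].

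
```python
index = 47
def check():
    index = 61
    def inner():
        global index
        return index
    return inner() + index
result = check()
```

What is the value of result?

Step 1: Global index = 47. check() shadows with local index = 61.
Step 2: inner() uses global keyword, so inner() returns global index = 47.
Step 3: check() returns 47 + 61 = 108

The answer is 108.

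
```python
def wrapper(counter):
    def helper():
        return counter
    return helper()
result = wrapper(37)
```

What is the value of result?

Step 1: wrapper(37) binds parameter counter = 37.
Step 2: helper() looks up counter in enclosing scope and finds the parameter counter = 37.
Step 3: result = 37

The answer is 37.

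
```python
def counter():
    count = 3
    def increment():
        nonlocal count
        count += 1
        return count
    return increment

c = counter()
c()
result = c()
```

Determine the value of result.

Step 1: counter() creates closure with count = 3.
Step 2: Each c() call increments count via nonlocal. After 2 calls: 3 + 2 = 5.
Step 3: result = 5

The answer is 5.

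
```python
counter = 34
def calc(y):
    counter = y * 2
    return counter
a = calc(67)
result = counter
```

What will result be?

Step 1: Global counter = 34.
Step 2: calc(67) creates local counter = 67 * 2 = 134.
Step 3: Global counter unchanged because no global keyword. result = 34

The answer is 34.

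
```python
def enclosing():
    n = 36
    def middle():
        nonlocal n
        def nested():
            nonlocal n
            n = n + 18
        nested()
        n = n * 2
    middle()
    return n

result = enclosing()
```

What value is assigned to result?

Step 1: n = 36.
Step 2: nested() adds 18: n = 36 + 18 = 54.
Step 3: middle() doubles: n = 54 * 2 = 108.
Step 4: result = 108

The answer is 108.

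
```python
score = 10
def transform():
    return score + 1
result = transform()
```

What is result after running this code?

Step 1: score = 10 is defined globally.
Step 2: transform() looks up score from global scope = 10, then computes 10 + 1 = 11.
Step 3: result = 11

The answer is 11.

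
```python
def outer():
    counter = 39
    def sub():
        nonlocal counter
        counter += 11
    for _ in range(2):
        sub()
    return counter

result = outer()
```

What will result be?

Step 1: counter = 39.
Step 2: sub() is called 2 times in a loop, each adding 11 via nonlocal.
Step 3: counter = 39 + 11 * 2 = 61

The answer is 61.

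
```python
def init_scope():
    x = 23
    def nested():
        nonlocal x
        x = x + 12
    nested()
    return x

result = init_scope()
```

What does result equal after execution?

Step 1: init_scope() sets x = 23.
Step 2: nested() uses nonlocal to modify x in init_scope's scope: x = 23 + 12 = 35.
Step 3: init_scope() returns the modified x = 35

The answer is 35.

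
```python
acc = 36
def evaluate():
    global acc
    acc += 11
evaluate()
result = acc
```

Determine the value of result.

Step 1: acc = 36 globally.
Step 2: evaluate() modifies global acc: acc += 11 = 47.
Step 3: result = 47

The answer is 47.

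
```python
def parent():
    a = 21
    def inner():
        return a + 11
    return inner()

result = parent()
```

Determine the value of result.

Step 1: parent() defines a = 21.
Step 2: inner() reads a = 21 from enclosing scope, returns 21 + 11 = 32.
Step 3: result = 32

The answer is 32.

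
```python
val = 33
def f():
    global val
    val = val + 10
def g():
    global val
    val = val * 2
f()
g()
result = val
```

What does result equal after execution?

Step 1: val = 33.
Step 2: f() adds 10: val = 33 + 10 = 43.
Step 3: g() doubles: val = 43 * 2 = 86.
Step 4: result = 86

The answer is 86.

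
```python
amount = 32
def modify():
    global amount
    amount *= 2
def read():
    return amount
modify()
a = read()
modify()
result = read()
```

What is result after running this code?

Step 1: amount = 32.
Step 2: First modify(): amount = 32 * 2 = 64.
Step 3: Second modify(): amount = 64 * 2 = 128.
Step 4: read() returns 128

The answer is 128.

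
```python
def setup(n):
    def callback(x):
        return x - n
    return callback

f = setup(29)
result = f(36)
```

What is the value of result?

Step 1: setup(29) creates a closure capturing n = 29.
Step 2: f(36) computes 36 - 29 = 7.
Step 3: result = 7

The answer is 7.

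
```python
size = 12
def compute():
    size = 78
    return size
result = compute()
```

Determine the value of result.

Step 1: Global size = 12.
Step 2: compute() creates local size = 78, shadowing the global.
Step 3: Returns local size = 78. result = 78

The answer is 78.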